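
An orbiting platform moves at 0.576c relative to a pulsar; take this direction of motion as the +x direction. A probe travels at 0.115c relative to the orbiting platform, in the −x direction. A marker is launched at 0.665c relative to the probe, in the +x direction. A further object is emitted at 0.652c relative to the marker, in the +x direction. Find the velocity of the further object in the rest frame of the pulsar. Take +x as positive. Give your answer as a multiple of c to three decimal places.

Apply u = (u' + v)/(1 + u'v/c²) successively, working outward toward the pulsar.
Start: velocity of the orbiting platform relative to the pulsar = 0.5760c.
Compose with the probe (u' = -0.115 in the orbiting platform frame): u_1 = (-0.115 + 0.576) / (1 + (-0.115)·0.576) = 0.4610/0.9338 = 0.4937.
Compose with the marker (u' = 0.665 in the probe frame): u_2 = (0.665 + 0.494) / (1 + 0.665·0.494) = 1.1587/1.3283 = 0.8723.
Compose with the further object (u' = 0.652 in the marker frame): u_3 = (0.652 + 0.872) / (1 + 0.652·0.872) = 1.5243/1.5687 = 0.9717.

+0.972c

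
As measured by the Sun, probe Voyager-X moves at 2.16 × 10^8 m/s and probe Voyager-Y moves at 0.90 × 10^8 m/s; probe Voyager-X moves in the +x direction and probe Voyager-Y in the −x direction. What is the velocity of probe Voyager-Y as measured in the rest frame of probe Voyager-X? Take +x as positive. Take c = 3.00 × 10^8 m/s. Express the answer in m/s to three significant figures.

β_A = 0.720, β_B = -0.300 (dividing each by c = 3.00 × 10^8 m/s).
Transform to A's frame with the inverse velocity-addition law: u' = (u − v)/(1 − uv/c²), taking u = β_B and v = β_A.
u' = (-0.300 − 0.720) / (1 − (0.720)(-0.300)) = -1.0200/1.2160 = -0.8388.
u' = -0.8388 × 3.00 × 10^8 m/s.

-2.52 × 10^8 m/s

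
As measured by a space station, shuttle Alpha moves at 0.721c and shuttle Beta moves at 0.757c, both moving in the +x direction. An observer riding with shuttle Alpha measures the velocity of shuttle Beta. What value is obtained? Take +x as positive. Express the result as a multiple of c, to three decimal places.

+0.079c

β_A = 0.721, β_B = 0.757.
Transform to A's frame with the inverse velocity-addition law: u' = (u − v)/(1 − uv/c²), taking u = β_B and v = β_A.
u' = (0.757 − 0.721) / (1 − (0.721)(0.757)) = 0.0360/0.4542 = 0.0793.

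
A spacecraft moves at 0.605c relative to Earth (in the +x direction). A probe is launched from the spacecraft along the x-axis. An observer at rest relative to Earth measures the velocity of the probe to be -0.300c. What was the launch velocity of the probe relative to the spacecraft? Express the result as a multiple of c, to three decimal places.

Invert the composition law: u' = (u − v)/(1 − uv/c²).
u' = (-0.300 − 0.605) / (1 − (-0.300)(0.605)) = -0.9050/1.1815 = -0.7660.

-0.766c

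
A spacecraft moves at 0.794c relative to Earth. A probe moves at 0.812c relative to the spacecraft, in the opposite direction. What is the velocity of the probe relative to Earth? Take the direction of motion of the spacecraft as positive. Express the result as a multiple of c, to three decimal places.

-0.051c

With v = 0.794 and u' = -0.812 (in units of c),
u = (u' + v)/(1 + u'v/c²):
u = (-0.812 + 0.794) / (1 + (-0.812)·0.794) = -0.0180/0.3553 = -0.0507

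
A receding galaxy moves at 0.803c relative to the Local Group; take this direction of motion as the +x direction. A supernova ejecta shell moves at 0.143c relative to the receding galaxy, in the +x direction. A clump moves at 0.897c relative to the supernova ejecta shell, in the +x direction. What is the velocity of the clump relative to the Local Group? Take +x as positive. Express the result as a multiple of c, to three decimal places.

0.991c

Apply u = (u' + v)/(1 + u'v/c²) successively, working outward toward the Local Group.
Start: velocity of the receding galaxy relative to the Local Group = 0.8030c.
Compose with the supernova ejecta shell (u' = 0.143 in the receding galaxy frame): u_1 = (0.143 + 0.803) / (1 + 0.143·0.803) = 0.9460/1.1148 = 0.8486.
Compose with the clump (u' = 0.897 in the supernova ejecta shell frame): u_2 = (0.897 + 0.849) / (1 + 0.897·0.849) = 1.7456/1.7612 = 0.9911.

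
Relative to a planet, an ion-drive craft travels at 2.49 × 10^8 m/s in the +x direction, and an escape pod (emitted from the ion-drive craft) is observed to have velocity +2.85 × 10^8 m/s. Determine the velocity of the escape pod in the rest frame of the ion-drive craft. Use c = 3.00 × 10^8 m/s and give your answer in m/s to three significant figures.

+1.70 × 10^8 m/s

v = 0.830c, u = 0.950c.
Invert the composition law: u' = (u − v)/(1 − uv/c²).
u' = (0.950 − 0.830) / (1 − (0.950)(0.830)) = 0.1200/0.2115 = 0.5674.
u' = 0.5674 × 3.00 × 10^8 m/s.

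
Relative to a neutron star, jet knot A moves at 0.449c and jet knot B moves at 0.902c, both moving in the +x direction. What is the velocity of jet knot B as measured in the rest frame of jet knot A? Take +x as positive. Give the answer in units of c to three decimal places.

+0.761c

β_A = 0.449, β_B = 0.902.
Transform to A's frame with the inverse velocity-addition law: u' = (u − v)/(1 − uv/c²), taking u = β_B and v = β_A.
u' = (0.902 − 0.449) / (1 − (0.449)(0.902)) = 0.4530/0.5950 = 0.7613.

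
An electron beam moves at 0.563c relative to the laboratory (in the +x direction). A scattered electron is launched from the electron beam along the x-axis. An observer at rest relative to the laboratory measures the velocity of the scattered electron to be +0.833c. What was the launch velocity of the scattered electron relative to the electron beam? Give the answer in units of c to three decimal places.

+0.508c

Invert the composition law: u' = (u − v)/(1 − uv/c²).
u' = (0.833 − 0.563) / (1 − (0.833)(0.563)) = 0.2700/0.5310 = 0.5085.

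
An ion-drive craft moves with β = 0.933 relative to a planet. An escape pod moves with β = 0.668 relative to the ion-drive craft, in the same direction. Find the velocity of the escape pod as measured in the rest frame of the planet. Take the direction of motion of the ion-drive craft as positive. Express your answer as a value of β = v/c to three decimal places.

With v = 0.933 and u' = 0.668 (in units of c),
u = (u' + v)/(1 + u'v/c²):
u = (0.668 + 0.933) / (1 + 0.668·0.933) = 1.6010/1.6232 = 0.9863
(Galilean addition would give +1.601c, exceeding c.)

β = 0.986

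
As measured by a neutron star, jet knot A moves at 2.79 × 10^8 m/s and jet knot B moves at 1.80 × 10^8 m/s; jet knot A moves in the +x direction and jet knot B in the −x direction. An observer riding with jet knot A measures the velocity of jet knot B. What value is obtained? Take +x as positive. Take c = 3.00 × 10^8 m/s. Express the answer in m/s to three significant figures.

-2.95 × 10^8 m/s

β_A = 0.930, β_B = -0.600 (dividing each by c = 3.00 × 10^8 m/s).
Transform to A's frame with the inverse velocity-addition law: u' = (u − v)/(1 − uv/c²), taking u = β_B and v = β_A.
u' = (-0.600 − 0.930) / (1 − (0.930)(-0.600)) = -1.5300/1.5580 = -0.9820.
u' = -0.9820 × 3.00 × 10^8 m/s.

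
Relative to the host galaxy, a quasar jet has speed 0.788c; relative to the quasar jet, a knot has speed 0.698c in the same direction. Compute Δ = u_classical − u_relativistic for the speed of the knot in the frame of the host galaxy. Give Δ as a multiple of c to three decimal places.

Δ = 0.527c

Galilean: u_cl = 0.698 + 0.788 = 1.4860.
Relativistic: u_rel = (0.698 + 0.788) / (1 + 0.698·0.788) = 1.4860/1.5500 = 0.9587.
Δ = 1.4860 − 0.9587 = 0.5273.
(The classical prediction exceeds c; the relativistic result does not.)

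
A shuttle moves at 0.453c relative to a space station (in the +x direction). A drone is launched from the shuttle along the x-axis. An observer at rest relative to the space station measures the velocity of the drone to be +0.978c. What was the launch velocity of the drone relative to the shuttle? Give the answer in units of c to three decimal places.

+0.943c

Invert the composition law: u' = (u − v)/(1 − uv/c²).
u' = (0.978 − 0.453) / (1 − (0.978)(0.453)) = 0.5250/0.5570 = 0.9426.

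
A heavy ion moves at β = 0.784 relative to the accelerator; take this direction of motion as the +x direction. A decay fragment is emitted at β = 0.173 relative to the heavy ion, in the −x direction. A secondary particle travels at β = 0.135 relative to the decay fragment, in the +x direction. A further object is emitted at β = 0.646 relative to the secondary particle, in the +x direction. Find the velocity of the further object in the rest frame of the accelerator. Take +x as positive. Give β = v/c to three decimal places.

Apply u = (u' + v)/(1 + u'v/c²) successively, working outward toward the accelerator.
Start: velocity of the heavy ion relative to the accelerator = 0.7840c.
Compose with the decay fragment (u' = -0.173 in the heavy ion frame): u_1 = (-0.173 + 0.784) / (1 + (-0.173)·0.784) = 0.6110/0.8644 = 0.7069.
Compose with the secondary particle (u' = 0.135 in the decay fragment frame): u_2 = (0.135 + 0.707) / (1 + 0.135·0.707) = 0.8419/1.0954 = 0.7685.
Compose with the further object (u' = 0.646 in the secondary particle frame): u_3 = (0.646 + 0.769) / (1 + 0.646·0.769) = 1.4145/1.4965 = 0.9452.

β = +0.945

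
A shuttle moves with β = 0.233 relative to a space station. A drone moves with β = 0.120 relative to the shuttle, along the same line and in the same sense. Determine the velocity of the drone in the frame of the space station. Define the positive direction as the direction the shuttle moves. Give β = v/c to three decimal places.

With v = 0.233 and u' = 0.120 (in units of c),
u = (u' + v)/(1 + u'v/c²):
u = (0.120 + 0.233) / (1 + 0.120·0.233) = 0.3530/1.0280 = 0.3434
(Galilean addition would give +0.353c.)

β = 0.343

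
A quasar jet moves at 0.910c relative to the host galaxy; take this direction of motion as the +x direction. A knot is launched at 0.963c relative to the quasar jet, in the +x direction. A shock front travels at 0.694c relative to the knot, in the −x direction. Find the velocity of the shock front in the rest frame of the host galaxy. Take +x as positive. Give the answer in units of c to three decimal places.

+0.990c

Apply u = (u' + v)/(1 + u'v/c²) successively, working outward toward the host galaxy.
Start: velocity of the quasar jet relative to the host galaxy = 0.9100c.
Compose with the knot (u' = 0.963 in the quasar jet frame): u_1 = (0.963 + 0.910) / (1 + 0.963·0.910) = 1.8730/1.8763 = 0.9982.
Compose with the shock front (u' = -0.694 in the knot frame): u_2 = (-0.694 + 0.998) / (1 + (-0.694)·0.998) = 0.3042/0.3072 = 0.9902.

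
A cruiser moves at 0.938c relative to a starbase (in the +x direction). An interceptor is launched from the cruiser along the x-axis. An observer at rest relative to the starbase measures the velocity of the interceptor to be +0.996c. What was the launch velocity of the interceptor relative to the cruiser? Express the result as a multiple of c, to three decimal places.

Invert the composition law: u' = (u − v)/(1 − uv/c²).
u' = (0.996 − 0.938) / (1 − (0.996)(0.938)) = 0.0580/0.0658 = 0.8821.

+0.882c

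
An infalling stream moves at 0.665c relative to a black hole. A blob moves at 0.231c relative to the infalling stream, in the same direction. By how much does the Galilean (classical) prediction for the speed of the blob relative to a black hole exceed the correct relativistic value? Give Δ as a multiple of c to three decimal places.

Δ = 0.119c

Galilean: u_cl = 0.231 + 0.665 = 0.8960.
Relativistic: u_rel = (0.231 + 0.665) / (1 + 0.231·0.665) = 0.8960/1.1536 = 0.7767.
Δ = 0.8960 − 0.7767 = 0.1193.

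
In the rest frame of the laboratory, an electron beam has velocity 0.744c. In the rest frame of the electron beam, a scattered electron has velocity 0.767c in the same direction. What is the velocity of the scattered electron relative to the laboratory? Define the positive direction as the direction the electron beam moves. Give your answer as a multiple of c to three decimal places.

0.962c

With v = 0.744 and u' = 0.767 (in units of c),
u = (u' + v)/(1 + u'v/c²):
u = (0.767 + 0.744) / (1 + 0.767·0.744) = 1.5110/1.5706 = 0.9620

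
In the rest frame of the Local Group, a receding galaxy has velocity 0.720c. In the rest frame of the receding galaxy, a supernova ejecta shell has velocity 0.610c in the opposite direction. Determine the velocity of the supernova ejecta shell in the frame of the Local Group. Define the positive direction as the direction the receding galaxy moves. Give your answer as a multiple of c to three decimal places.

+0.196c

With v = 0.720 and u' = -0.610 (in units of c),
u = (u' + v)/(1 + u'v/c²):
u = (-0.610 + 0.720) / (1 + (-0.610)·0.720) = 0.1100/0.5608 = 0.1961
(Galilean addition would give +0.110c.)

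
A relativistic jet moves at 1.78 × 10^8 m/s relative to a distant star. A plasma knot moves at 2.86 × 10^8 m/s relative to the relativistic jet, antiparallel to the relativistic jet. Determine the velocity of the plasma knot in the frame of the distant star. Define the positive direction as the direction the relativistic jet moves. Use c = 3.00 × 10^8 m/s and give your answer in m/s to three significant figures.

-2.49 × 10^8 m/s

In units of c (dividing by 3.00 × 10^8 m/s): v = 0.593, u' = -0.953.
u = (u' + v)/(1 + u'v/c²):
u = (-0.953 + 0.593) / (1 + (-0.953)·0.593) = -0.3600/0.4344 = -0.8288
(Galilean addition would give -0.360c.)
Converting back: u = -0.8288 × 3.00 × 10^8 m/s.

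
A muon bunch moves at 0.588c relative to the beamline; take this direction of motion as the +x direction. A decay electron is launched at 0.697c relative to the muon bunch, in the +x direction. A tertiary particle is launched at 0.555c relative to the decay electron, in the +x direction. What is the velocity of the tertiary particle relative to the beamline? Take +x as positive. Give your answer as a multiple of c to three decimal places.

0.974c

Apply u = (u' + v)/(1 + u'v/c²) successively, working outward toward the beamline.
Start: velocity of the muon bunch relative to the beamline = 0.5880c.
Compose with the decay electron (u' = 0.697 in the muon bunch frame): u_1 = (0.697 + 0.588) / (1 + 0.697·0.588) = 1.2850/1.4098 = 0.9115.
Compose with the tertiary particle (u' = 0.555 in the decay electron frame): u_2 = (0.555 + 0.911) / (1 + 0.555·0.911) = 1.4665/1.5059 = 0.9738.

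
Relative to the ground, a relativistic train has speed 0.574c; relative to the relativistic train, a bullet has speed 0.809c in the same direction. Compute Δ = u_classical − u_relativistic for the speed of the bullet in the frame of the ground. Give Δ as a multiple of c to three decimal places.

Galilean: u_cl = 0.809 + 0.574 = 1.3830.
Relativistic: u_rel = (0.809 + 0.574) / (1 + 0.809·0.574) = 1.3830/1.4644 = 0.9444.
Δ = 1.3830 − 0.9444 = 0.4386.
(The classical prediction exceeds c; the relativistic result does not.)

Δ = 0.439c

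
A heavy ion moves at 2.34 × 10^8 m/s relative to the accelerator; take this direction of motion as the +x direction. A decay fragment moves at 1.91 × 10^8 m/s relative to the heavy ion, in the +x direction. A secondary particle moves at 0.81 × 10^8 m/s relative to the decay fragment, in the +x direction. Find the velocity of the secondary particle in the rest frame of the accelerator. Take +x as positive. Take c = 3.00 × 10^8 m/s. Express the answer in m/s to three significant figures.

2.91 × 10^8 m/s

Apply u = (u' + v)/(1 + u'v/c²) successively, working outward toward the accelerator.
(Dividing each given speed by c = 3.00 × 10^8 m/s to work in units of c.)
Start: velocity of the heavy ion relative to the accelerator = 0.7800c.
Compose with the decay fragment (u' = 0.637 in the heavy ion frame): u_1 = (0.637 + 0.780) / (1 + 0.637·0.780) = 1.4167/1.4966 = 0.9466.
Compose with the secondary particle (u' = 0.270 in the decay fragment frame): u_2 = (0.270 + 0.947) / (1 + 0.270·0.947) = 1.2166/1.2556 = 0.9689.
So u = 0.9689 × 3.00 × 10^8 m/s.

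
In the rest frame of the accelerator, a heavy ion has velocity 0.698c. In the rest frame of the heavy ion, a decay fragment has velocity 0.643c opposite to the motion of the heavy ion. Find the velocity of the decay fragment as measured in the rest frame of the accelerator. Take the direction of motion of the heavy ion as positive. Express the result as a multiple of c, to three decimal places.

With v = 0.698 and u' = -0.643 (in units of c),
u = (u' + v)/(1 + u'v/c²):
u = (-0.643 + 0.698) / (1 + (-0.643)·0.698) = 0.0550/0.5512 = 0.0998

+0.100c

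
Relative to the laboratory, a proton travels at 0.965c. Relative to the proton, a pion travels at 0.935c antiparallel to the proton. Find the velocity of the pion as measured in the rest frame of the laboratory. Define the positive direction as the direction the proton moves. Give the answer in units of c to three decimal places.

+0.307c

With v = 0.965 and u' = -0.935 (in units of c),
u = (u' + v)/(1 + u'v/c²):
u = (-0.935 + 0.965) / (1 + (-0.935)·0.965) = 0.0300/0.0977 = 0.3070
(Galilean addition would give +0.030c.)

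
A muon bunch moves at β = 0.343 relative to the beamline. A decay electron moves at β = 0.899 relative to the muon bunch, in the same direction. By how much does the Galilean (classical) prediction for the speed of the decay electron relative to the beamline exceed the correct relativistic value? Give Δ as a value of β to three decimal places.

Galilean: u_cl = 0.899 + 0.343 = 1.2420.
Relativistic: u_rel = (0.899 + 0.343) / (1 + 0.899·0.343) = 1.2420/1.3084 = 0.9493.
Δ = 1.2420 − 0.9493 = 0.2927.
(The classical prediction exceeds c; the relativistic result does not.)

Δ = 0.293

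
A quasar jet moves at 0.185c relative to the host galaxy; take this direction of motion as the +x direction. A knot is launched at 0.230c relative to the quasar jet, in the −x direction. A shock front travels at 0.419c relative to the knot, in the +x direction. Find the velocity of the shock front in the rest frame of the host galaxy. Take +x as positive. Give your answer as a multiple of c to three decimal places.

Apply u = (u' + v)/(1 + u'v/c²) successively, working outward toward the host galaxy.
Start: velocity of the quasar jet relative to the host galaxy = 0.1850c.
Compose with the knot (u' = -0.230 in the quasar jet frame): u_1 = (-0.230 + 0.185) / (1 + (-0.230)·0.185) = -0.0450/0.9575 = -0.0470.
Compose with the shock front (u' = 0.419 in the knot frame): u_2 = (0.419 + (-0.047)) / (1 + 0.419·(-0.047)) = 0.3720/0.9803 = 0.3795.

+0.379c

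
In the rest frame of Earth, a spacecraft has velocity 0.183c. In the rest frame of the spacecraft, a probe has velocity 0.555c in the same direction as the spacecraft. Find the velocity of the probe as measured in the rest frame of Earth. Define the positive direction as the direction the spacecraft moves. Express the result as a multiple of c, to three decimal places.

0.670c

With v = 0.183 and u' = 0.555 (in units of c),
u = (u' + v)/(1 + u'v/c²):
u = (0.555 + 0.183) / (1 + 0.555·0.183) = 0.7380/1.1016 = 0.6700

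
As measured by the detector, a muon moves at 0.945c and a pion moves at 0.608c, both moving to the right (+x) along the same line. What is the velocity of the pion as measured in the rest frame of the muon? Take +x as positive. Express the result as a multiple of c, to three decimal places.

-0.792c

β_A = 0.945, β_B = 0.608.
Transform to A's frame with the inverse velocity-addition law: u' = (u − v)/(1 − uv/c²), taking u = β_B and v = β_A.
u' = (0.608 − 0.945) / (1 − (0.945)(0.608)) = -0.3370/0.4254 = -0.7921.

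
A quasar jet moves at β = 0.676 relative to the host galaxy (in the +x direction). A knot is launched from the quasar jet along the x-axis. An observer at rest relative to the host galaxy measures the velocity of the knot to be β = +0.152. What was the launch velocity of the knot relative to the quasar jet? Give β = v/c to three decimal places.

β = -0.584

Invert the composition law: u' = (u − v)/(1 − uv/c²).
u' = (0.152 − 0.676) / (1 − (0.152)(0.676)) = -0.5240/0.8972 = -0.5840.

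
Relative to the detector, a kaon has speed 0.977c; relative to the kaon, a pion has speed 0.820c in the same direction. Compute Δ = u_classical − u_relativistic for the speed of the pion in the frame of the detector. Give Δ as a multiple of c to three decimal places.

Galilean: u_cl = 0.820 + 0.977 = 1.7970.
Relativistic: u_rel = (0.820 + 0.977) / (1 + 0.820·0.977) = 1.7970/1.8011 = 0.9977.
Δ = 1.7970 − 0.9977 = 0.7993.
(The classical prediction exceeds c; the relativistic result does not.)

Δ = 0.799c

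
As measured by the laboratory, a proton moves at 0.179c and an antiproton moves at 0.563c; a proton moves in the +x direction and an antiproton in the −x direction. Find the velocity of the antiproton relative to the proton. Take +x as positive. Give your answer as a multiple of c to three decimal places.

-0.674c

β_A = 0.179, β_B = -0.563.
Transform to A's frame with the inverse velocity-addition law: u' = (u − v)/(1 − uv/c²), taking u = β_B and v = β_A.
u' = (-0.563 − 0.179) / (1 − (0.179)(-0.563)) = -0.7420/1.1008 = -0.6741.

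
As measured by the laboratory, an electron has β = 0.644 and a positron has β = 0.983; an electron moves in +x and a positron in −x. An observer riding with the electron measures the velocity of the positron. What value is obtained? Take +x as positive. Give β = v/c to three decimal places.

β = -0.996

β_A = 0.644, β_B = -0.983.
Transform to A's frame with the inverse velocity-addition law: u' = (u − v)/(1 − uv/c²), taking u = β_B and v = β_A.
u' = (-0.983 − 0.644) / (1 − (0.644)(-0.983)) = -1.6270/1.6331 = -0.9963.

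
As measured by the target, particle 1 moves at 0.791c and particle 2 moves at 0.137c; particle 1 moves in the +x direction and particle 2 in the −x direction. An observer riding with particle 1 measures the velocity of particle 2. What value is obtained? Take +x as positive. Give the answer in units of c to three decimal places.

-0.837c

β_A = 0.791, β_B = -0.137.
Transform to A's frame with the inverse velocity-addition law: u' = (u − v)/(1 − uv/c²), taking u = β_B and v = β_A.
u' = (-0.137 − 0.791) / (1 − (0.791)(-0.137)) = -0.9280/1.1084 = -0.8373.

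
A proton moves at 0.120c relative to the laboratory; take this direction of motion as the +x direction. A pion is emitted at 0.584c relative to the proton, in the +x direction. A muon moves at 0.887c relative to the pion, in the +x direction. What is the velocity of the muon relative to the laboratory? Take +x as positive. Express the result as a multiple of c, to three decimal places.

Apply u = (u' + v)/(1 + u'v/c²) successively, working outward toward the laboratory.
Start: velocity of the proton relative to the laboratory = 0.1200c.
Compose with the pion (u' = 0.584 in the proton frame): u_1 = (0.584 + 0.120) / (1 + 0.584·0.120) = 0.7040/1.0701 = 0.6579.
Compose with the muon (u' = 0.887 in the pion frame): u_2 = (0.887 + 0.658) / (1 + 0.887·0.658) = 1.5449/1.5836 = 0.9756.

0.976c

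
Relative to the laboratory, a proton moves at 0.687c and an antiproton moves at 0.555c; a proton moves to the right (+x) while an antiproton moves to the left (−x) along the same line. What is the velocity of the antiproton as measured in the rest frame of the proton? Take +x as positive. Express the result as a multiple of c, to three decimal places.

-0.899c

β_A = 0.687, β_B = -0.555.
Transform to A's frame with the inverse velocity-addition law: u' = (u − v)/(1 − uv/c²), taking u = β_B and v = β_A.
u' = (-0.555 − 0.687) / (1 − (0.687)(-0.555)) = -1.2420/1.3813 = -0.8992.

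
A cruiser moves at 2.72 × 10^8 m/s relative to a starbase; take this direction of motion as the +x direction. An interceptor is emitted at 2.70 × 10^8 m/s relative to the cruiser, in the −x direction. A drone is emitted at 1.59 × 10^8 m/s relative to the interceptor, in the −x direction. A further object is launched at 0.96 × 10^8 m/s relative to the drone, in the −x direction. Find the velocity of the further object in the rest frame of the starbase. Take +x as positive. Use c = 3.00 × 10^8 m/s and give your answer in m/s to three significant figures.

-2.13 × 10^8 m/s

Apply u = (u' + v)/(1 + u'v/c²) successively, working outward toward the starbase.
(Dividing each given speed by c = 3.00 × 10^8 m/s to work in units of c.)
Start: velocity of the cruiser relative to the starbase = 0.9067c.
Compose with the interceptor (u' = -0.900 in the cruiser frame): u_1 = (-0.900 + 0.907) / (1 + (-0.900)·0.907) = 0.0067/0.1840 = 0.0362.
Compose with the drone (u' = -0.530 in the interceptor frame): u_2 = (-0.530 + 0.036) / (1 + (-0.530)·0.036) = -0.4938/0.9808 = -0.5034.
Compose with the further object (u' = -0.320 in the drone frame): u_3 = (-0.320 + (-0.503)) / (1 + (-0.320)·(-0.503)) = -0.8234/1.1611 = -0.7092.
So u = -0.7092 × 3.00 × 10^8 m/s.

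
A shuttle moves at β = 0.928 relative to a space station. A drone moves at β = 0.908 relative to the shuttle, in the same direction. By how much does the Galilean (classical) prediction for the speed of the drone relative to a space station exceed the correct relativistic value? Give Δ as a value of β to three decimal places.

Δ = 0.840

Galilean: u_cl = 0.908 + 0.928 = 1.8360.
Relativistic: u_rel = (0.908 + 0.928) / (1 + 0.908·0.928) = 1.8360/1.8426 = 0.9964.
Δ = 1.8360 − 0.9964 = 0.8396.
(The classical prediction exceeds c; the relativistic result does not.)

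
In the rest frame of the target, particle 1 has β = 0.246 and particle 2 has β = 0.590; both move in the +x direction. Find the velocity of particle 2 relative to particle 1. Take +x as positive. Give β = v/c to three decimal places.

β = +0.402

β_A = 0.246, β_B = 0.590.
Transform to A's frame with the inverse velocity-addition law: u' = (u − v)/(1 − uv/c²), taking u = β_B and v = β_A.
u' = (0.590 − 0.246) / (1 − (0.246)(0.590)) = 0.3440/0.8549 = 0.4024.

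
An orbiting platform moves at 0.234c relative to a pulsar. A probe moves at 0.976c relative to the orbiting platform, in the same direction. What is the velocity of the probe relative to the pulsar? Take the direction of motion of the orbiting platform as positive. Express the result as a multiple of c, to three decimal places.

With v = 0.234 and u' = 0.976 (in units of c),
u = (u' + v)/(1 + u'v/c²):
u = (0.976 + 0.234) / (1 + 0.976·0.234) = 1.2100/1.2284 = 0.9850
(Galilean addition would give +1.210c, exceeding c.)

0.985c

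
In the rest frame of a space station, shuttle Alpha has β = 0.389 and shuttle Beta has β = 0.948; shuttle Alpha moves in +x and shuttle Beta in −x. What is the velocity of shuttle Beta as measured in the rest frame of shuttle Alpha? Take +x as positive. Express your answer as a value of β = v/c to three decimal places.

β_A = 0.389, β_B = -0.948.
Transform to A's frame with the inverse velocity-addition law: u' = (u − v)/(1 − uv/c²), taking u = β_B and v = β_A.
u' = (-0.948 − 0.389) / (1 − (0.389)(-0.948)) = -1.3370/1.3688 = -0.9768.

β = -0.977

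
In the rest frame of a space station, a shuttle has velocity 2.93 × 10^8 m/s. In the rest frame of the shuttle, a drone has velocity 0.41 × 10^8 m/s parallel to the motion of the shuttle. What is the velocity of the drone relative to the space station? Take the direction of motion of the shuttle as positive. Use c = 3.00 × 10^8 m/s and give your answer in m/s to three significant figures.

In units of c (dividing by 3.00 × 10^8 m/s): v = 0.977, u' = 0.137.
u = (u' + v)/(1 + u'v/c²):
u = (0.137 + 0.977) / (1 + 0.137·0.977) = 1.1133/1.1335 = 0.9822
(Galilean addition would give +1.113c, exceeding c.)
Converting back: u = 0.9822 × 3.00 × 10^8 m/s.

2.95 × 10^8 m/s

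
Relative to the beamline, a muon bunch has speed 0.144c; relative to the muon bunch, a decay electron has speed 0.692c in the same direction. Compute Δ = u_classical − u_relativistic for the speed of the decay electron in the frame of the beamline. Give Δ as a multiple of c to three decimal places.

Galilean: u_cl = 0.692 + 0.144 = 0.8360.
Relativistic: u_rel = (0.692 + 0.144) / (1 + 0.692·0.144) = 0.8360/1.0996 = 0.7602.
Δ = 0.8360 − 0.7602 = 0.0758.

Δ = 0.076c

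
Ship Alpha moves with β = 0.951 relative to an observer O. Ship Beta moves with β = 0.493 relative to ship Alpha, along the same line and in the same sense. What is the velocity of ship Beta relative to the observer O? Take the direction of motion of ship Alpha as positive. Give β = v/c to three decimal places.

With v = 0.951 and u' = 0.493 (in units of c),
u = (u' + v)/(1 + u'v/c²):
u = (0.493 + 0.951) / (1 + 0.493·0.951) = 1.4440/1.4688 = 0.9831

β = 0.983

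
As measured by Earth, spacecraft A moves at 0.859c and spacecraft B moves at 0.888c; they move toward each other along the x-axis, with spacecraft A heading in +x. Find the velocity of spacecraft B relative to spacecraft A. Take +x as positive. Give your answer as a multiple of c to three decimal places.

-0.991c

β_A = 0.859, β_B = -0.888.
Transform to A's frame with the inverse velocity-addition law: u' = (u − v)/(1 − uv/c²), taking u = β_B and v = β_A.
u' = (-0.888 − 0.859) / (1 − (0.859)(-0.888)) = -1.7470/1.7628 = -0.9910.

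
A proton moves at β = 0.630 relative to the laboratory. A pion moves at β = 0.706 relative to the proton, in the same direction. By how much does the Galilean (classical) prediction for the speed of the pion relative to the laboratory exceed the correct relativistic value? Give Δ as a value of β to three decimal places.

Galilean: u_cl = 0.706 + 0.630 = 1.3360.
Relativistic: u_rel = (0.706 + 0.630) / (1 + 0.706·0.630) = 1.3360/1.4448 = 0.9247.
Δ = 1.3360 − 0.9247 = 0.4113.
(The classical prediction exceeds c; the relativistic result does not.)

Δ = 0.411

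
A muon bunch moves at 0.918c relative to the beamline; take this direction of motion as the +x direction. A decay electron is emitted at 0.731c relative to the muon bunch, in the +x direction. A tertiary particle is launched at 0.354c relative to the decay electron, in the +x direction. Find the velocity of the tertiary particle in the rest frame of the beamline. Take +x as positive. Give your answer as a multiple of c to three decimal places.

Apply u = (u' + v)/(1 + u'v/c²) successively, working outward toward the beamline.
Start: velocity of the muon bunch relative to the beamline = 0.9180c.
Compose with the decay electron (u' = 0.731 in the muon bunch frame): u_1 = (0.731 + 0.918) / (1 + 0.731·0.918) = 1.6490/1.6711 = 0.9868.
Compose with the tertiary particle (u' = 0.354 in the decay electron frame): u_2 = (0.354 + 0.987) / (1 + 0.354·0.987) = 1.3408/1.3493 = 0.9937.

0.994c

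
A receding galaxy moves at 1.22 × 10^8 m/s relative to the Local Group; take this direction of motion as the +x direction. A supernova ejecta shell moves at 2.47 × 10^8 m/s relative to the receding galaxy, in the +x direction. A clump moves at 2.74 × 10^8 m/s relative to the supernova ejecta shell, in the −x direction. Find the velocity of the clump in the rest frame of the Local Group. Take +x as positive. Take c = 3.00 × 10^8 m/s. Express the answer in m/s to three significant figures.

+1.54 × 10^7 m/s

Apply u = (u' + v)/(1 + u'v/c²) successively, working outward toward the Local Group.
(Dividing each given speed by c = 3.00 × 10^8 m/s to work in units of c.)
Start: velocity of the receding galaxy relative to the Local Group = 0.4067c.
Compose with the supernova ejecta shell (u' = 0.823 in the receding galaxy frame): u_1 = (0.823 + 0.407) / (1 + 0.823·0.407) = 1.2300/1.3348 = 0.9215.
Compose with the clump (u' = -0.913 in the supernova ejecta shell frame): u_2 = (-0.913 + 0.921) / (1 + (-0.913)·0.921) = 0.0081/0.1584 = 0.0514.
So u = 0.0514 × 3.00 × 10^8 m/s.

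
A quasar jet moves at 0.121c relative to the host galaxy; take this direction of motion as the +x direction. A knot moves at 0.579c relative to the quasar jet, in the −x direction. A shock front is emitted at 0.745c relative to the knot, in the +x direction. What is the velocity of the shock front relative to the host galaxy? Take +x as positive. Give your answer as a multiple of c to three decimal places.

Apply u = (u' + v)/(1 + u'v/c²) successively, working outward toward the host galaxy.
Start: velocity of the quasar jet relative to the host galaxy = 0.1210c.
Compose with the knot (u' = -0.579 in the quasar jet frame): u_1 = (-0.579 + 0.121) / (1 + (-0.579)·0.121) = -0.4580/0.9299 = -0.4925.
Compose with the shock front (u' = 0.745 in the knot frame): u_2 = (0.745 + (-0.493)) / (1 + 0.745·(-0.493)) = 0.2525/0.6331 = 0.3988.

+0.399c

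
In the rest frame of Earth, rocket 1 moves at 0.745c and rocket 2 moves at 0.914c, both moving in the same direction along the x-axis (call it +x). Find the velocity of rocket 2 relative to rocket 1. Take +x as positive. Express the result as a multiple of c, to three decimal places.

β_A = 0.745, β_B = 0.914.
Transform to A's frame with the inverse velocity-addition law: u' = (u − v)/(1 − uv/c²), taking u = β_B and v = β_A.
u' = (0.914 − 0.745) / (1 − (0.745)(0.914)) = 0.1690/0.3191 = 0.5297.

+0.530c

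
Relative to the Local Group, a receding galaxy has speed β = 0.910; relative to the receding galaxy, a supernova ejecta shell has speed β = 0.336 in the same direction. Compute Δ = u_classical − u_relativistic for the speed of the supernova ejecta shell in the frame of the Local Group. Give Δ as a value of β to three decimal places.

Δ = 0.292

Galilean: u_cl = 0.336 + 0.910 = 1.2460.
Relativistic: u_rel = (0.336 + 0.910) / (1 + 0.336·0.910) = 1.2460/1.3058 = 0.9542.
Δ = 1.2460 − 0.9542 = 0.2918.
(The classical prediction exceeds c; the relativistic result does not.)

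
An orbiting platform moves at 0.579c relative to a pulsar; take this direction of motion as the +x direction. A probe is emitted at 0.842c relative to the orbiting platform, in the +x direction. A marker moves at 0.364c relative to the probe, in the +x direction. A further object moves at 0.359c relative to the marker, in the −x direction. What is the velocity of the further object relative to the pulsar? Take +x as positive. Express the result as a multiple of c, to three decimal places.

Apply u = (u' + v)/(1 + u'v/c²) successively, working outward toward the pulsar.
Start: velocity of the orbiting platform relative to the pulsar = 0.5790c.
Compose with the probe (u' = 0.842 in the orbiting platform frame): u_1 = (0.842 + 0.579) / (1 + 0.842·0.579) = 1.4210/1.4875 = 0.9553.
Compose with the marker (u' = 0.364 in the probe frame): u_2 = (0.364 + 0.955) / (1 + 0.364·0.955) = 1.3193/1.3477 = 0.9789.
Compose with the further object (u' = -0.359 in the marker frame): u_3 = (-0.359 + 0.979) / (1 + (-0.359)·0.979) = 0.6199/0.6486 = 0.9558.

+0.956c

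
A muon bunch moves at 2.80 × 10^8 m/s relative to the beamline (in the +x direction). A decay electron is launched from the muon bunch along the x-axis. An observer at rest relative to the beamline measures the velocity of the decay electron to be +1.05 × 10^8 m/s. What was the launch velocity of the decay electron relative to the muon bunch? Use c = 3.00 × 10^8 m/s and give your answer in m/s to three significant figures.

v = 0.933c, u = 0.350c.
Invert the composition law: u' = (u − v)/(1 − uv/c²).
u' = (0.350 − 0.933) / (1 − (0.350)(0.933)) = -0.5833/0.6733 = -0.8663.
u' = -0.8663 × 3.00 × 10^8 m/s.

-2.60 × 10^8 m/s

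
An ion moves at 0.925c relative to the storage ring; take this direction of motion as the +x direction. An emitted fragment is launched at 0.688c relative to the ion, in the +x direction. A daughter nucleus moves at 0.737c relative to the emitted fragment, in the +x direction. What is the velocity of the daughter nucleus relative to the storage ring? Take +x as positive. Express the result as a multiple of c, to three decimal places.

Apply u = (u' + v)/(1 + u'v/c²) successively, working outward toward the storage ring.
Start: velocity of the ion relative to the storage ring = 0.9250c.
Compose with the emitted fragment (u' = 0.688 in the ion frame): u_1 = (0.688 + 0.925) / (1 + 0.688·0.925) = 1.6130/1.6364 = 0.9857.
Compose with the daughter nucleus (u' = 0.737 in the emitted fragment frame): u_2 = (0.737 + 0.986) / (1 + 0.737·0.986) = 1.7227/1.7265 = 0.9978.

0.998c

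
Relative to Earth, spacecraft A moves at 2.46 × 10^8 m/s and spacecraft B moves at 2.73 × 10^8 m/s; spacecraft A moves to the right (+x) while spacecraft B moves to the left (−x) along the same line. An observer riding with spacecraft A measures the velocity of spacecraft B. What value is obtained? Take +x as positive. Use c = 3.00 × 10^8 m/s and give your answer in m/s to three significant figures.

-2.97 × 10^8 m/s

β_A = 0.820, β_B = -0.910 (dividing each by c = 3.00 × 10^8 m/s).
Transform to A's frame with the inverse velocity-addition law: u' = (u − v)/(1 − uv/c²), taking u = β_B and v = β_A.
u' = (-0.910 − 0.820) / (1 − (0.820)(-0.910)) = -1.7300/1.7462 = -0.9907.
u' = -0.9907 × 3.00 × 10^8 m/s.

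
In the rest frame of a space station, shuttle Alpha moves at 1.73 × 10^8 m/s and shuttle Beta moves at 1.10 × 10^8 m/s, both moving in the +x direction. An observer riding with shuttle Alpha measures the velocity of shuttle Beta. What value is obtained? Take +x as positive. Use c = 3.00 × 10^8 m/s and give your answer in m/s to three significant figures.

-7.99 × 10^7 m/s

β_A = 0.577, β_B = 0.367 (dividing each by c = 3.00 × 10^8 m/s).
Transform to A's frame with the inverse velocity-addition law: u' = (u − v)/(1 − uv/c²), taking u = β_B and v = β_A.
u' = (0.367 − 0.577) / (1 − (0.577)(0.367)) = -0.2100/0.7886 = -0.2663.
u' = -0.2663 × 3.00 × 10^8 m/s.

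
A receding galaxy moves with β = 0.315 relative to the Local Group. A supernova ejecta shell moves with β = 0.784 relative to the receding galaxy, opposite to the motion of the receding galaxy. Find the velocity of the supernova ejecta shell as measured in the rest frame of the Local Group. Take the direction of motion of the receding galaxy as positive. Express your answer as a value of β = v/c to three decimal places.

With v = 0.315 and u' = -0.784 (in units of c),
u = (u' + v)/(1 + u'v/c²):
u = (-0.784 + 0.315) / (1 + (-0.784)·0.315) = -0.4690/0.7530 = -0.6228

β = -0.623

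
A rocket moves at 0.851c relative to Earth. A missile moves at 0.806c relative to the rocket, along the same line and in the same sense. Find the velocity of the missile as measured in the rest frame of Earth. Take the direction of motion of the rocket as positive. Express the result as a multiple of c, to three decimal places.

0.983c

With v = 0.851 and u' = 0.806 (in units of c),
u = (u' + v)/(1 + u'v/c²):
u = (0.806 + 0.851) / (1 + 0.806·0.851) = 1.6570/1.6859 = 0.9829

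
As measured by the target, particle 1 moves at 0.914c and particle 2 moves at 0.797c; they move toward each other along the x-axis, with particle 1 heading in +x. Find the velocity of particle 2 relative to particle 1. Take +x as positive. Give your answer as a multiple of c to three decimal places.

-0.990c

β_A = 0.914, β_B = -0.797.
Transform to A's frame with the inverse velocity-addition law: u' = (u − v)/(1 − uv/c²), taking u = β_B and v = β_A.
u' = (-0.797 − 0.914) / (1 − (0.914)(-0.797)) = -1.7110/1.7285 = -0.9899.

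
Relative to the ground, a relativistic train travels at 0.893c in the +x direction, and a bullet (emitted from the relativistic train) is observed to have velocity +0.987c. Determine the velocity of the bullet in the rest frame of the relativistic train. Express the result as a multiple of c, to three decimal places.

+0.793c

Invert the composition law: u' = (u − v)/(1 − uv/c²).
u' = (0.987 − 0.893) / (1 − (0.987)(0.893)) = 0.0940/0.1186 = 0.7925.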